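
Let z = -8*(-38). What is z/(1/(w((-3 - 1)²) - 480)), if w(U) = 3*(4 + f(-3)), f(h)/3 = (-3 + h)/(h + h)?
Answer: -139536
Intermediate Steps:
f(h) = 3*(-3 + h)/(2*h) (f(h) = 3*((-3 + h)/(h + h)) = 3*((-3 + h)/((2*h))) = 3*((-3 + h)*(1/(2*h))) = 3*((-3 + h)/(2*h)) = 3*(-3 + h)/(2*h))
w(U) = 21 (w(U) = 3*(4 + (3/2)*(-3 - 3)/(-3)) = 3*(4 + (3/2)*(-⅓)*(-6)) = 3*(4 + 3) = 3*7 = 21)
z = 304
z/(1/(w((-3 - 1)²) - 480)) = 304/(1/(21 - 480)) = 304/(1/(-459)) = 304/(-1/459) = 304*(-459) = -139536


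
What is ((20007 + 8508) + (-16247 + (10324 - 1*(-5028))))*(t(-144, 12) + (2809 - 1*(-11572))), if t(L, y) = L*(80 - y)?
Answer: 126748180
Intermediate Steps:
((20007 + 8508) + (-16247 + (10324 - 1*(-5028))))*(t(-144, 12) + (2809 - 1*(-11572))) = ((20007 + 8508) + (-16247 + (10324 - 1*(-5028))))*(-144*(80 - 1*12) + (2809 - 1*(-11572))) = (28515 + (-16247 + (10324 + 5028)))*(-144*(80 - 12) + (2809 + 11572)) = (28515 + (-16247 + 15352))*(-144*68 + 14381) = (28515 - 895)*(-9792 + 14381) = 27620*4589 = 126748180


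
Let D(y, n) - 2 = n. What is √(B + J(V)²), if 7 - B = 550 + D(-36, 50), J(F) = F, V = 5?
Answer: I*√570 ≈ 23.875*I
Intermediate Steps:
D(y, n) = 2 + n
B = -595 (B = 7 - (550 + (2 + 50)) = 7 - (550 + 52) = 7 - 1*602 = 7 - 602 = -595)
√(B + J(V)²) = √(-595 + 5²) = √(-595 + 25) = √(-570) = I*√570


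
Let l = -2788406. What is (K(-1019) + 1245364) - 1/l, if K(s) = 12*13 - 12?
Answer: 3472981980249/2788406 ≈ 1.2455e+6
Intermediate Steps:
K(s) = 144 (K(s) = 156 - 12 = 144)
(K(-1019) + 1245364) - 1/l = (144 + 1245364) - 1/(-2788406) = 1245508 - 1*(-1/2788406) = 1245508 + 1/2788406 = 3472981980249/2788406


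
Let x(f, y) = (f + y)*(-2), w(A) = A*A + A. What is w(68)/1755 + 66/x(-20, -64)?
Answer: 50227/16380 ≈ 3.0664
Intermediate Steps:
w(A) = A + A**2 (w(A) = A**2 + A = A + A**2)
x(f, y) = -2*f - 2*y
w(68)/1755 + 66/x(-20, -64) = (68*(1 + 68))/1755 + 66/(-2*(-20) - 2*(-64)) = (68*69)*(1/1755) + 66/(40 + 128) = 4692*(1/1755) + 66/168 = 1564/585 + 66*(1/168) = 1564/585 + 11/28 = 50227/16380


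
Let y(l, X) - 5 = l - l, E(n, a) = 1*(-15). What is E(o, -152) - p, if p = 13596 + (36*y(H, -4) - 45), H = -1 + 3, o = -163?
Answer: -13746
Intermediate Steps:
E(n, a) = -15
H = 2
y(l, X) = 5 (y(l, X) = 5 + (l - l) = 5 + 0 = 5)
p = 13731 (p = 13596 + (36*5 - 45) = 13596 + (180 - 45) = 13596 + 135 = 13731)
E(o, -152) - p = -15 - 1*13731 = -15 - 13731 = -13746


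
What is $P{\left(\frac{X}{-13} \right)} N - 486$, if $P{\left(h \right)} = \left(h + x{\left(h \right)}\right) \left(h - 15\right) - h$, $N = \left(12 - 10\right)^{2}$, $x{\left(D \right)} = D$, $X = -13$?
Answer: $-602$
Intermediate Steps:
$N = 4$ ($N = 2^{2} = 4$)
$P{\left(h \right)} = - h + 2 h \left(-15 + h\right)$ ($P{\left(h \right)} = \left(h + h\right) \left(h - 15\right) - h = 2 h \left(-15 + h\right) - h = - h + 2 h \left(-15 + h\right)$)
$P{\left(\frac{X}{-13} \right)} N - 486 = - \frac{13}{-13} \left(-31 + 2 \left(- \frac{13}{-13}\right)\right) 4 - 486 = \left(-13\right) \left(- \frac{1}{13}\right) \left(-31 + 2 \left(\left(-13\right) \left(- \frac{1}{13}\right)\right)\right) 4 - 486 = 1 \left(-31 + 2 \cdot 1\right) 4 - 486 = 1 \left(-31 + 2\right) 4 - 486 = 1 \left(-29\right) 4 - 486 = \left(-29\right) 4 - 486 = -116 - 486 = -602$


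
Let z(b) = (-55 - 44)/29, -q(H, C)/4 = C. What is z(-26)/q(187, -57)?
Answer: -33/2204 ≈ -0.014973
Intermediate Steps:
q(H, C) = -4*C
z(b) = -99/29 (z(b) = -99*1/29 = -99/29)
z(-26)/q(187, -57) = -99/(29*((-4*(-57)))) = -99/29/228 = -99/29*1/228 = -33/2204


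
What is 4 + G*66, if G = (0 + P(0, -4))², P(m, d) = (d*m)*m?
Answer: 4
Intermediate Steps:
P(m, d) = d*m²
G = 0 (G = (0 - 4*0²)² = (0 - 4*0)² = (0 + 0)² = 0² = 0)
4 + G*66 = 4 + 0*66 = 4 + 0 = 4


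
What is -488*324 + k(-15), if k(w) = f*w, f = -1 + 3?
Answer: -158142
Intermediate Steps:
f = 2
k(w) = 2*w
-488*324 + k(-15) = -488*324 + 2*(-15) = -158112 - 30 = -158142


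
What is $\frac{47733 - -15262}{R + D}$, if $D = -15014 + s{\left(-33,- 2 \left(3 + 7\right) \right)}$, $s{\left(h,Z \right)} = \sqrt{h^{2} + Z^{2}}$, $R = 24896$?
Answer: $\frac{124503318}{19530487} - \frac{12599 \sqrt{1489}}{19530487} \approx 6.3499$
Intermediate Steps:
$s{\left(h,Z \right)} = \sqrt{Z^{2} + h^{2}}$
$D = -15014 + \sqrt{1489}$ ($D = -15014 + \sqrt{\left(- 2 \left(3 + 7\right)\right)^{2} + \left(-33\right)^{2}} = -15014 + \sqrt{\left(\left(-2\right) 10\right)^{2} + 1089} = -15014 + \sqrt{\left(-20\right)^{2} + 1089} = -15014 + \sqrt{400 + 1089} = -15014 + \sqrt{1489} \approx -14975.0$)
$\frac{47733 - -15262}{R + D} = \frac{47733 - -15262}{24896 - \left(15014 - \sqrt{1489}\right)} = \frac{47733 + \left(-1001 + 16263\right)}{9882 + \sqrt{1489}} = \frac{47733 + 15262}{9882 + \sqrt{1489}} = \frac{62995}{9882 + \sqrt{1489}}$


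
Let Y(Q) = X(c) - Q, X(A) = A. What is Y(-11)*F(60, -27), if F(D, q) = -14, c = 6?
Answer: -238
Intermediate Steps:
Y(Q) = 6 - Q
Y(-11)*F(60, -27) = (6 - 1*(-11))*(-14) = (6 + 11)*(-14) = 17*(-14) = -238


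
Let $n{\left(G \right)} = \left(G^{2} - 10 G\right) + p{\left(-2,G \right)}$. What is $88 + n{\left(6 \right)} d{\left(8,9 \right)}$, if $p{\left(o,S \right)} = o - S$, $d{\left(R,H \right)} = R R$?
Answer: $-1960$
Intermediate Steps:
$d{\left(R,H \right)} = R^{2}$
$n{\left(G \right)} = -2 + G^{2} - 11 G$ ($n{\left(G \right)} = \left(G^{2} - 10 G\right) - \left(2 + G\right) = -2 + G^{2} - 11 G$)
$88 + n{\left(6 \right)} d{\left(8,9 \right)} = 88 + \left(-2 + 6^{2} - 66\right) 8^{2} = 88 + \left(-2 + 36 - 66\right) 64 = 88 - 2048 = -1960$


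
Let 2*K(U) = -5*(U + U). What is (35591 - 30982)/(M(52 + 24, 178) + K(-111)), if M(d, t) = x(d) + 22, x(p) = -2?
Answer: 4609/575 ≈ 8.0157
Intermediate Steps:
K(U) = -5*U (K(U) = (-5*(U + U))/2 = (-10*U)/2 = -5*U)
M(d, t) = 20 (M(d, t) = -2 + 22 = 20)
(35591 - 30982)/(M(52 + 24, 178) + K(-111)) = (35591 - 30982)/(20 - 5*(-111)) = 4609/(20 + 555) = 4609/575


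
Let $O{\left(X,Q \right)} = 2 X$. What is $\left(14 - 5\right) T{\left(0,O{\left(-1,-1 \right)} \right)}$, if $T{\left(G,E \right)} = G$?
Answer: $0$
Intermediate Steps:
$\left(14 - 5\right) T{\left(0,O{\left(-1,-1 \right)} \right)} = \left(14 - 5\right) 0 = 9 \cdot 0 = 0$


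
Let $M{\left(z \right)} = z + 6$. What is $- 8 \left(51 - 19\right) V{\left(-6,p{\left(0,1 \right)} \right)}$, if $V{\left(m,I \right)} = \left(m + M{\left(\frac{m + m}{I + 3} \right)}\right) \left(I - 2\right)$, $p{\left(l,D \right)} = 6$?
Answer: $\frac{4096}{3} \approx 1365.3$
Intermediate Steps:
$M{\left(z \right)} = 6 + z$
$V{\left(m,I \right)} = \left(-2 + I\right) \left(6 + m + \frac{2 m}{3 + I}\right)$ ($V{\left(m,I \right)} = \left(m + \left(6 + \frac{m + m}{I + 3}\right)\right) \left(I - 2\right) = \left(m + \left(6 + \frac{2 m}{3 + I}\right)\right) \left(-2 + I\right) = \left(6 + m + \frac{2 m}{3 + I}\right) \left(-2 + I\right) = \left(-2 + I\right) \left(6 + m + \frac{2 m}{3 + I}\right)$)
$- 8 \left(51 - 19\right) V{\left(-6,p{\left(0,1 \right)} \right)} = - 8 \left(51 - 19\right) \frac{-36 - -60 + 6 \cdot 6 + 6 \cdot 6^{2} - 6 \cdot 6^{2} + 3 \cdot 6 \left(-6\right)}{3 + 6} = \left(-8\right) 32 \frac{-36 + 60 + 36 + 6 \cdot 36 - 216 - 108}{9} = - 256 \frac{-36 + 60 + 36 + 216 - 216 - 108}{9} = - 256 \cdot \frac{1}{9} \left(-48\right) = \left(-256\right) \left(- \frac{16}{3}\right) = \frac{4096}{3}$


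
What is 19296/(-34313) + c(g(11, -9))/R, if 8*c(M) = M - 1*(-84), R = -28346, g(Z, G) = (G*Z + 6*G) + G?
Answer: -2186519457/3890545192 ≈ -0.56201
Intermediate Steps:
g(Z, G) = 7*G + G*Z (g(Z, G) = (6*G + G*Z) + G = 7*G + G*Z)
c(M) = 21/2 + M/8 (c(M) = (M - 1*(-84))/8 = (M + 84)/8 = (84 + M)/8 = 21/2 + M/8)
19296/(-34313) + c(g(11, -9))/R = 19296/(-34313) + (21/2 + (-9*(7 + 11))/8)/(-28346) = 19296*(-1/34313) + (21/2 + (-9*18)/8)*(-1/28346) = -19296/34313 + (21/2 + (⅛)*(-162))*(-1/28346) = -19296/34313 + (21/2 - 81/4)*(-1/28346) = -19296/34313 - 39/4*(-1/28346) = -19296/34313 + 39/113384 = -2186519457/3890545192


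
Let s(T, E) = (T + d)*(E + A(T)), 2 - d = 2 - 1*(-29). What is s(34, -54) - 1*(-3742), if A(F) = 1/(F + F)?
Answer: 236101/68 ≈ 3472.1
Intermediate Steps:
d = -29 (d = 2 - (2 - 1*(-29)) = 2 - (2 + 29) = 2 - 1*31 = 2 - 31 = -29)
A(F) = 1/(2*F)
s(T, E) = (-29 + T)*(E + 1/(2*T)) (s(T, E) = (T - 29)*(E + 1/(2*T)) = (-29 + T)*(E + 1/(2*T)))
s(34, -54) - 1*(-3742) = (1/2 - 29*(-54) - 29/2/34 - 54*34) - 1*(-3742) = (1/2 + 1566 - 29/2*1/34 - 1836) + 3742 = (1/2 + 1566 - 29/68 - 1836) + 3742 = -18355/68 + 3742 = 236101/68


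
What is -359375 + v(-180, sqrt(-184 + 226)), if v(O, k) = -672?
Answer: -360047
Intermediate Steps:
-359375 + v(-180, sqrt(-184 + 226)) = -359375 - 672 = -360047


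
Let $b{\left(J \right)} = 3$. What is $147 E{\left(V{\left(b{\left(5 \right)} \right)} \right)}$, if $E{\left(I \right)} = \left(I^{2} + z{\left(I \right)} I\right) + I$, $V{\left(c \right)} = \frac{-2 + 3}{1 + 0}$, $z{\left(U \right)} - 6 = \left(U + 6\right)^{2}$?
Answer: $8379$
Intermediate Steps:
$z{\left(U \right)} = 6 + \left(6 + U\right)^{2}$ ($z{\left(U \right)} = 6 + \left(U + 6\right)^{2} = 6 + \left(6 + U\right)^{2}$)
$V{\left(c \right)} = 1$ ($V{\left(c \right)} = 1 \cdot 1^{-1} = 1 \cdot 1 = 1$)
$E{\left(I \right)} = I + I^{2} + I \left(6 + \left(6 + I\right)^{2}\right)$ ($E{\left(I \right)} = \left(I^{2} + \left(6 + \left(6 + I\right)^{2}\right) I\right) + I = \left(I^{2} + I \left(6 + \left(6 + I\right)^{2}\right)\right) + I = I + I^{2} + I \left(6 + \left(6 + I\right)^{2}\right)$)
$147 E{\left(V{\left(b{\left(5 \right)} \right)} \right)} = 147 \cdot 1 \left(7 + 1 + \left(6 + 1\right)^{2}\right) = 147 \cdot 1 \left(7 + 1 + 7^{2}\right) = 147 \cdot 1 \left(7 + 1 + 49\right) = 147 \cdot 1 \cdot 57 = 147 \cdot 57 = 8379$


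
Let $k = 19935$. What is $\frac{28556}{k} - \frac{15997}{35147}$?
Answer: $\frac{684757537}{700655445} \approx 0.97731$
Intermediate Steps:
$\frac{28556}{k} - \frac{15997}{35147} = \frac{28556}{19935} - \frac{15997}{35147} = \frac{684757537}{700655445}$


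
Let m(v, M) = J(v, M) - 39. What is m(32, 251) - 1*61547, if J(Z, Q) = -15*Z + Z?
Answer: -62034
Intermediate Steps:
J(Z, Q) = -14*Z
m(v, M) = -39 - 14*v (m(v, M) = -14*v - 39 = -39 - 14*v)
m(32, 251) - 1*61547 = (-39 - 14*32) - 1*61547 = (-39 - 448) - 61547 = -487 - 61547 = -62034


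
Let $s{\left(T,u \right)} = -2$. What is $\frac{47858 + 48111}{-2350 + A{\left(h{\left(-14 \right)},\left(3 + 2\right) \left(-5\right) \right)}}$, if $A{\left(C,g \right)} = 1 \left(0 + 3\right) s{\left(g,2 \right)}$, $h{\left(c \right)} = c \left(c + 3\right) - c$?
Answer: $- \frac{5051}{124} \approx -40.734$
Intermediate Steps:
$h{\left(c \right)} = - c + c \left(3 + c\right)$ ($h{\left(c \right)} = c \left(3 + c\right) - c = - c + c \left(3 + c\right)$)
$A{\left(C,g \right)} = -6$ ($A{\left(C,g \right)} = 1 \left(0 + 3\right) \left(-2\right) = 1 \cdot 3 \left(-2\right) = 3 \left(-2\right) = -6$)
$\frac{47858 + 48111}{-2350 + A{\left(h{\left(-14 \right)},\left(3 + 2\right) \left(-5\right) \right)}} = \frac{47858 + 48111}{-2350 - 6} = \frac{95969}{-2356} = 95969 \left(- \frac{1}{2356}\right) = - \frac{5051}{124}$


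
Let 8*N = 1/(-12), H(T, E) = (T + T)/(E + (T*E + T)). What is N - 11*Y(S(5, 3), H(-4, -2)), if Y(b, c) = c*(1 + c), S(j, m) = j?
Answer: -12673/96 ≈ -132.01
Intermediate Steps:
H(T, E) = 2*T/(E + T + E*T) (H(T, E) = (2*T)/(E + (E*T + T)) = (2*T)/(E + (T + E*T)) = (2*T)/(E + T + E*T) = 2*T/(E + T + E*T))
N = -1/96 (N = (⅛)/(-12) = (⅛)*(-1/12) = -1/96 ≈ -0.010417)
N - 11*Y(S(5, 3), H(-4, -2)) = -1/96 - 11*2*(-4)/(-2 - 4 - 2*(-4))*(1 + 2*(-4)/(-2 - 4 - 2*(-4))) = -1/96 - 11*2*(-4)/(-2 - 4 + 8)*(1 + 2*(-4)/(-2 - 4 + 8)) = -1/96 - 11*2*(-4)/2*(1 + 2*(-4)/2) = -1/96 - 11*2*(-4)*(½)*(1 + 2*(-4)*(½)) = -1/96 - (-44)*(1 - 4) = -1/96 - (-44)*(-3) = -1/96 - 11*12 = -1/96 - 132 = -12673/96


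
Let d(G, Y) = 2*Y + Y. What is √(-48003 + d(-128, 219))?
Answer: I*√47346 ≈ 217.59*I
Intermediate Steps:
d(G, Y) = 3*Y
√(-48003 + d(-128, 219)) = √(-48003 + 3*219) = √(-48003 + 657) = √(-47346) = I*√47346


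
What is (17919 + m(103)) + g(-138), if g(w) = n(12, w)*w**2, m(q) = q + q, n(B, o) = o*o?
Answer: 362692061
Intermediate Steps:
n(B, o) = o**2
m(q) = 2*q
g(w) = w**4 (g(w) = w**2*w**2 = w**4)
(17919 + m(103)) + g(-138) = (17919 + 2*103) + (-138)**4 = (17919 + 206) + 362673936 = 18125 + 362673936 = 362692061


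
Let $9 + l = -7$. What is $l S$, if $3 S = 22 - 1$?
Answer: $-112$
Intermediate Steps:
$S = 7$ ($S = \frac{22 - 1}{3} = \frac{1}{3} \cdot 21 = 7$)
$l = -16$ ($l = -9 - 7 = -16$)
$l S = \left(-16\right) 7 = -112$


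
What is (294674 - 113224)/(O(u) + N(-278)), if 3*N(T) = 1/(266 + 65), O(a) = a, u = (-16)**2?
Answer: 180179850/254209 ≈ 708.79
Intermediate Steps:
u = 256
N(T) = 1/993 (N(T) = 1/(3*(266 + 65)) = (1/3)/331 = (1/3)*(1/331) = 1/993)
(294674 - 113224)/(O(u) + N(-278)) = (294674 - 113224)/(256 + 1/993) = 181450/(254209/993) = 181450*(993/254209) = 180179850/254209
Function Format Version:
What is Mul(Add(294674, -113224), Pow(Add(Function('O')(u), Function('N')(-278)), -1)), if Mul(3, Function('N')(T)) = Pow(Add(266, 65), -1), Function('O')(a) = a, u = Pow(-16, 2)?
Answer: Rational(180179850, 254209) ≈ 708.79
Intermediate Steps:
u = 256
Function('N')(T) = Rational(1, 993) (Function('N')(T) = Mul(Rational(1, 3), Pow(Add(266, 65), -1)) = Mul(Rational(1, 3), Pow(331, -1)) = Mul(Rational(1, 3), Rational(1, 331)) = Rational(1, 993))
Mul(Add(294674, -113224), Pow(Add(Function('O')(u), Function('N')(-278)), -1)) = Mul(Add(294674, -113224), Pow(Add(256, Rational(1, 993)), -1)) = Mul(181450, Pow(Rational(254209, 993), -1)) = Mul(181450, Rational(993, 254209)) = Rational(180179850, 254209)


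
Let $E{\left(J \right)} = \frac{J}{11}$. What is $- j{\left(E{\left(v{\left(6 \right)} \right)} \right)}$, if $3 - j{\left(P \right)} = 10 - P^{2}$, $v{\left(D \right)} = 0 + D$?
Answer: $\frac{811}{121} \approx 6.7025$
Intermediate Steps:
$v{\left(D \right)} = D$
$E{\left(J \right)} = \frac{J}{11}$ ($E{\left(J \right)} = J \frac{1}{11} = \frac{J}{11}$)
$j{\left(P \right)} = -7 + P^{2}$ ($j{\left(P \right)} = 3 - \left(10 - P^{2}\right) = 3 + \left(-10 + P^{2}\right) = -7 + P^{2}$)
$- j{\left(E{\left(v{\left(6 \right)} \right)} \right)} = - (-7 + \left(\frac{1}{11} \cdot 6\right)^{2}) = - (-7 + \left(\frac{6}{11}\right)^{2}) = - (-7 + \frac{36}{121}) = \left(-1\right) \left(- \frac{811}{121}\right) = \frac{811}{121}$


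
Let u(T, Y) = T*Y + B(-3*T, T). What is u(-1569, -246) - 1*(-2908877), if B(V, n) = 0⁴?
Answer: 3294851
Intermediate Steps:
B(V, n) = 0
u(T, Y) = T*Y (u(T, Y) = T*Y + 0 = T*Y)
u(-1569, -246) - 1*(-2908877) = -1569*(-246) - 1*(-2908877) = 385974 + 2908877 = 3294851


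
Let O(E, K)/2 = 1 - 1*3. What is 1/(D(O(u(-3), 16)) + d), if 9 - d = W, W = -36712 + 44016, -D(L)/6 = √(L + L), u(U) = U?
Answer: I/(-7295*I + 12*√2) ≈ -0.00013708 + 3.1889e-7*I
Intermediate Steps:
O(E, K) = -4 (O(E, K) = 2*(1 - 1*3) = 2*(1 - 3) = 2*(-2) = -4)
D(L) = -6*√2*√L (D(L) = -6*√(L + L) = -6*√2*√L)
W = 7304
d = -7295 (d = 9 - 1*7304 = 9 - 7304 = -7295)
1/(D(O(u(-3), 16)) + d) = 1/(-6*√2*√(-4) - 7295) = 1/(-6*√2*2*I - 7295) = 1/(-12*I*√2 - 7295) = 1/(-7295 - 12*I*√2)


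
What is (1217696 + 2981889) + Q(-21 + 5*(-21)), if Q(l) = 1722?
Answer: 4201307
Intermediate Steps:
(1217696 + 2981889) + Q(-21 + 5*(-21)) = (1217696 + 2981889) + 1722 = 4199585 + 1722 = 4201307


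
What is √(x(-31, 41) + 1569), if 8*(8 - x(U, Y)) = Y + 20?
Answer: 9*√310/4 ≈ 39.615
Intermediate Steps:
x(U, Y) = 11/2 - Y/8 (x(U, Y) = 8 - (Y + 20)/8 = 8 - (20 + Y)/8 = 8 + (-5/2 - Y/8) = 11/2 - Y/8)
√(x(-31, 41) + 1569) = √((11/2 - ⅛*41) + 1569) = √((11/2 - 41/8) + 1569) = √(3/8 + 1569) = √(12555/8) = 9*√310/4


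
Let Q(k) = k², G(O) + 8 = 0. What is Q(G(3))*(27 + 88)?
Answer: 7360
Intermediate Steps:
G(O) = -8 (G(O) = -8 + 0 = -8)
Q(G(3))*(27 + 88) = (-8)²*(27 + 88) = 64*115 = 7360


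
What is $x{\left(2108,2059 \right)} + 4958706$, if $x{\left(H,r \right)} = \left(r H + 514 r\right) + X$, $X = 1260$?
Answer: $10358664$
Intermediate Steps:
$x{\left(H,r \right)} = 1260 + 514 r + H r$ ($x{\left(H,r \right)} = \left(r H + 514 r\right) + 1260 = \left(H r + 514 r\right) + 1260 = \left(514 r + H r\right) + 1260 = 1260 + 514 r + H r$)
$x{\left(2108,2059 \right)} + 4958706 = \left(1260 + 514 \cdot 2059 + 2108 \cdot 2059\right) + 4958706 = \left(1260 + 1058326 + 4340372\right) + 4958706 = 5399958 + 4958706 = 10358664$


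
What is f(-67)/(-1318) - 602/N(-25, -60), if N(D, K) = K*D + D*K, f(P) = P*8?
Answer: 203641/988500 ≈ 0.20601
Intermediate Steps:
f(P) = 8*P
N(D, K) = 2*D*K (N(D, K) = D*K + D*K = 2*D*K)
f(-67)/(-1318) - 602/N(-25, -60) = (8*(-67))/(-1318) - 602/(2*(-25)*(-60)) = -536*(-1/1318) - 602/3000 = 268/659 - 602*1/3000 = 268/659 - 301/1500 = 203641/988500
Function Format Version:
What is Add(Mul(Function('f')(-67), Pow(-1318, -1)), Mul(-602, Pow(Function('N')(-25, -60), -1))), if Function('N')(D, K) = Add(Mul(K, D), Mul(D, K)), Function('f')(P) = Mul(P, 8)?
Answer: Rational(203641, 988500) ≈ 0.20601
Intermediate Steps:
Function('f')(P) = Mul(8, P)
Function('N')(D, K) = Mul(2, D, K) (Function('N')(D, K) = Add(Mul(D, K), Mul(D, K)) = Mul(2, D, K))
Add(Mul(Function('f')(-67), Pow(-1318, -1)), Mul(-602, Pow(Function('N')(-25, -60), -1))) = Add(Mul(Mul(8, -67), Pow(-1318, -1)), Mul(-602, Pow(Mul(2, -25, -60), -1))) = Add(Mul(-536, Rational(-1, 1318)), Mul(-602, Pow(3000, -1))) = Add(Rational(268, 659), Mul(-602, Rational(1, 3000))) = Add(Rational(268, 659), Rational(-301, 1500)) = Rational(203641, 988500)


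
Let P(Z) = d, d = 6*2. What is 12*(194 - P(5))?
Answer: 2184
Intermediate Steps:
d = 12
P(Z) = 12
12*(194 - P(5)) = 12*(194 - 1*12) = 12*(194 - 12) = 12*182 = 2184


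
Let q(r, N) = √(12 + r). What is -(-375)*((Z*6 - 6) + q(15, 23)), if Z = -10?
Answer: -24750 + 1125*√3 ≈ -22801.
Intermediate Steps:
-(-375)*((Z*6 - 6) + q(15, 23)) = -(-375)*((-10*6 - 6) + √(12 + 15)) = -(-375)*((-60 - 6) + √27) = -(-375)*(-66 + 3*√3) = -(24750 - 1125*√3) = -24750 + 1125*√3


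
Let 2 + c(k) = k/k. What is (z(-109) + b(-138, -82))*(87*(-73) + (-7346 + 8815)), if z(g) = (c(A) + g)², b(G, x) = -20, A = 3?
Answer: -58974560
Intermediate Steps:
c(k) = -1 (c(k) = -2 + k/k = -2 + 1 = -1)
z(g) = (-1 + g)²
(z(-109) + b(-138, -82))*(87*(-73) + (-7346 + 8815)) = ((-1 - 109)² - 20)*(87*(-73) + (-7346 + 8815)) = ((-110)² - 20)*(-6351 + 1469) = (12100 - 20)*(-4882) = 12080*(-4882) = -58974560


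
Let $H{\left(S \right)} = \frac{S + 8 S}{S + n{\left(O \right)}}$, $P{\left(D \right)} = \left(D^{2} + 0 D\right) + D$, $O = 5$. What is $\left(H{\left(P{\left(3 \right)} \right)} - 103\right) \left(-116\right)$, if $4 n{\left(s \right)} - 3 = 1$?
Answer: $\frac{142796}{13} \approx 10984.0$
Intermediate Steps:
$n{\left(s \right)} = 1$ ($n{\left(s \right)} = \frac{3}{4} + \frac{1}{4} \cdot 1 = \frac{3}{4} + \frac{1}{4} = 1$)
$P{\left(D \right)} = D + D^{2}$ ($P{\left(D \right)} = \left(D^{2} + 0\right) + D = D^{2} + D = D + D^{2}$)
$H{\left(S \right)} = \frac{9 S}{1 + S}$ ($H{\left(S \right)} = \frac{S + 8 S}{S + 1} = \frac{9 S}{1 + S}$)
$\left(H{\left(P{\left(3 \right)} \right)} - 103\right) \left(-116\right) = \left(\frac{9 \cdot 3 \left(1 + 3\right)}{1 + 3 \left(1 + 3\right)} - 103\right) \left(-116\right) = \left(\frac{9 \cdot 3 \cdot 4}{1 + 3 \cdot 4} - 103\right) \left(-116\right) = \left(9 \cdot 12 \frac{1}{1 + 12} - 103\right) \left(-116\right) = \left(9 \cdot 12 \cdot \frac{1}{13} - 103\right) \left(-116\right) = \left(\frac{108}{13} - 103\right) \left(-116\right) = \left(- \frac{1231}{13}\right) \left(-116\right) = \frac{142796}{13}$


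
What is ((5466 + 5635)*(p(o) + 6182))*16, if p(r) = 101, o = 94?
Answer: 1115961328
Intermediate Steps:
((5466 + 5635)*(p(o) + 6182))*16 = ((5466 + 5635)*(101 + 6182))*16 = (11101*6283)*16 = 69747583*16 = 1115961328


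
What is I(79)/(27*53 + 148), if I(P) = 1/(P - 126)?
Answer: -1/74213 ≈ -1.3475e-5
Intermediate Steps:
I(P) = 1/(-126 + P)
I(79)/(27*53 + 148) = 1/((-126 + 79)*(27*53 + 148)) = 1/((-47)*(1431 + 148)) = -1/47/1579 = -1/47*1/1579 = -1/74213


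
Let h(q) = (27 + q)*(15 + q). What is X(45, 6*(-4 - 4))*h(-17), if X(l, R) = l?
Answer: -900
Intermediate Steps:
h(q) = (15 + q)*(27 + q)
X(45, 6*(-4 - 4))*h(-17) = 45*(405 + (-17)² + 42*(-17)) = 45*(405 + 289 - 714) = 45*(-20) = -900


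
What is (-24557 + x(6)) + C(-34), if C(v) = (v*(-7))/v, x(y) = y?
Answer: -24558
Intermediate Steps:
C(v) = -7 (C(v) = (-7*v)/v = -7)
(-24557 + x(6)) + C(-34) = (-24557 + 6) - 7 = -24551 - 7 = -24558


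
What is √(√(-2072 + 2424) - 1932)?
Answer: 2*√(-483 + √22) ≈ 43.741*I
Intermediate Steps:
√(√(-2072 + 2424) - 1932) = √(√352 - 1932) = √(4*√22 - 1932) = √(-1932 + 4*√22)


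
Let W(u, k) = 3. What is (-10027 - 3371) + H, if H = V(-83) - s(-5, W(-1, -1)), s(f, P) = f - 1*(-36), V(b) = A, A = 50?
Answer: -13379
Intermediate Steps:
V(b) = 50
s(f, P) = 36 + f (s(f, P) = f + 36 = 36 + f)
H = 19 (H = 50 - (36 - 5) = 50 - 1*31 = 50 - 31 = 19)
(-10027 - 3371) + H = (-10027 - 3371) + 19 = -13398 + 19 = -13379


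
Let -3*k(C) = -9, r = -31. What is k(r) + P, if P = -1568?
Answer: -1565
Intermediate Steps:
k(C) = 3 (k(C) = -⅓*(-9) = 3)
k(r) + P = 3 - 1568 = -1565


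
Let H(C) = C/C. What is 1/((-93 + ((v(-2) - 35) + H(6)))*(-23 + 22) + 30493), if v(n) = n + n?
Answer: 1/30624 ≈ 3.2654e-5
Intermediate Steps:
v(n) = 2*n
H(C) = 1
1/((-93 + ((v(-2) - 35) + H(6)))*(-23 + 22) + 30493) = 1/((-93 + ((2*(-2) - 35) + 1))*(-23 + 22) + 30493) = 1/((-93 + ((-4 - 35) + 1))*(-1) + 30493) = 1/((-93 + (-39 + 1))*(-1) + 30493) = 1/((-93 - 38)*(-1) + 30493) = 1/(-131*(-1) + 30493) = 1/(131 + 30493) = 1/30624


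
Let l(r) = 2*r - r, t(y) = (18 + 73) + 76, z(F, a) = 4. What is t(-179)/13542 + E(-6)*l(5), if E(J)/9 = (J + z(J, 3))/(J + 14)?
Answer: -304361/27084 ≈ -11.238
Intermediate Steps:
t(y) = 167 (t(y) = 91 + 76 = 167)
E(J) = 9*(4 + J)/(14 + J) (E(J) = 9*((J + 4)/(J + 14)) = 9*((4 + J)/(14 + J)) = 9*(4 + J)/(14 + J))
l(r) = r
t(-179)/13542 + E(-6)*l(5) = 167/13542 + (9*(4 - 6)/(14 - 6))*5 = 167*(1/13542) + (9*(-2)/8)*5 = 167/13542 + (9*(⅛)*(-2))*5 = 167/13542 - 9/4*5 = 167/13542 - 45/4 = -304361/27084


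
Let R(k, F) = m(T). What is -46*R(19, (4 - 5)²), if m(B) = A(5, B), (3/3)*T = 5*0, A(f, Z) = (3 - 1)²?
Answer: -184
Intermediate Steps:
A(f, Z) = 4 (A(f, Z) = 2² = 4)
T = 0 (T = 5*0 = 0)
m(B) = 4
R(k, F) = 4
-46*R(19, (4 - 5)²) = -46*4 = -184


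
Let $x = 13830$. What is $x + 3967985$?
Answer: $3981815$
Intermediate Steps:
$x + 3967985 = 13830 + 3967985 = 3981815$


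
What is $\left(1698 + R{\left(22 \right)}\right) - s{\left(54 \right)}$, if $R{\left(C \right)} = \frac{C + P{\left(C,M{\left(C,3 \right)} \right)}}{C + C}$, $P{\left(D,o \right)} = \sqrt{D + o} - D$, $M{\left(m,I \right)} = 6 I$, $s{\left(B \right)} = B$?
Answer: $1644 + \frac{\sqrt{10}}{22} \approx 1644.1$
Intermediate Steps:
$R{\left(C \right)} = \frac{\sqrt{18 + C}}{2 C}$ ($R{\left(C \right)} = \frac{C - \left(C - \sqrt{C + 6 \cdot 3}\right)}{C + C} = \frac{C - \left(C - \sqrt{C + 18}\right)}{2 C} = \left(C - \left(C - \sqrt{18 + C}\right)\right) \frac{1}{2 C} = \sqrt{18 + C} \frac{1}{2 C} = \frac{\sqrt{18 + C}}{2 C}$)
$\left(1698 + R{\left(22 \right)}\right) - s{\left(54 \right)} = \left(1698 + \frac{\sqrt{18 + 22}}{2 \cdot 22}\right) - 54 = \left(1698 + \frac{1}{2} \cdot \frac{1}{22} \sqrt{40}\right) - 54 = \left(1698 + \frac{1}{2} \cdot \frac{1}{22} \cdot 2 \sqrt{10}\right) - 54 = \left(1698 + \frac{\sqrt{10}}{22}\right) - 54 = 1644 + \frac{\sqrt{10}}{22}$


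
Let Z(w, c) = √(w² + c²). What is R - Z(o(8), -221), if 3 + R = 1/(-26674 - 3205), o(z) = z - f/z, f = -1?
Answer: -89638/29879 - 13*√18521/8 ≈ -224.15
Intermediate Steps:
o(z) = z + 1/z (o(z) = z - (-1)/z = z + 1/z)
Z(w, c) = √(c² + w²)
R = -89638/29879 (R = -3 + 1/(-26674 - 3205) = -3 + 1/(-29879) = -3 - 1/29879 = -89638/29879 ≈ -3.0000)
R - Z(o(8), -221) = -89638/29879 - √((-221)² + (8 + 1/8)²) = -89638/29879 - √(48841 + (8 + ⅛)²) = -89638/29879 - √(48841 + (65/8)²) = -89638/29879 - √(48841 + 4225/64) = -89638/29879 - √(3130049/64) = -89638/29879 - 13*√18521/8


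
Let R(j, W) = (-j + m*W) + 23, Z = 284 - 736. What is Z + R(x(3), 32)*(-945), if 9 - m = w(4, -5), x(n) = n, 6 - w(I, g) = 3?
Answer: -200792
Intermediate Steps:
Z = -452
w(I, g) = 3 (w(I, g) = 6 - 1*3 = 6 - 3 = 3)
m = 6 (m = 9 - 1*3 = 9 - 3 = 6)
R(j, W) = 23 - j + 6*W (R(j, W) = (-j + 6*W) + 23 = 23 - j + 6*W)
Z + R(x(3), 32)*(-945) = -452 + (23 - 1*3 + 6*32)*(-945) = -452 + (23 - 3 + 192)*(-945) = -452 + 212*(-945) = -452 - 200340 = -200792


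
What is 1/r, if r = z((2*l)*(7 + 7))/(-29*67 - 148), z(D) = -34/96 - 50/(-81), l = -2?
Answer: -2709936/341 ≈ -7947.0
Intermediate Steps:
z(D) = 341/1296 (z(D) = -34*1/96 - 50*(-1/81) = -17/48 + 50/81 = 341/1296)
r = -341/2709936 (r = 341/(1296*(-29*67 - 148)) = 341/(1296*(-1943 - 148)) = (341/1296)/(-2091) = (341/1296)*(-1/2091) = -341/2709936 ≈ -0.00012583)
1/r = 1/(-341/2709936) = -2709936/341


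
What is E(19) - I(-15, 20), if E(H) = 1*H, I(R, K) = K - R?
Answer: -16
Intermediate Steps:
E(H) = H
E(19) - I(-15, 20) = 19 - (20 - 1*(-15)) = 19 - (20 + 15) = 19 - 1*35 = 19 - 35 = -16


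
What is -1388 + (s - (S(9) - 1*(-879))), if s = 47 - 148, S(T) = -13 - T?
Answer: -2346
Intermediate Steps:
s = -101
-1388 + (s - (S(9) - 1*(-879))) = -1388 + (-101 - ((-13 - 1*9) - 1*(-879))) = -1388 + (-101 - ((-13 - 9) + 879)) = -1388 + (-101 - (-22 + 879)) = -1388 + (-101 - 1*857) = -1388 + (-101 - 857) = -1388 - 958 = -2346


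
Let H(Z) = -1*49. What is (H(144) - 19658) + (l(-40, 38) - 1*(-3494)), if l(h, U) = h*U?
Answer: -17733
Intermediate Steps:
l(h, U) = U*h
H(Z) = -49
(H(144) - 19658) + (l(-40, 38) - 1*(-3494)) = (-49 - 19658) + (38*(-40) - 1*(-3494)) = -19707 + (-1520 + 3494) = -19707 + 1974 = -17733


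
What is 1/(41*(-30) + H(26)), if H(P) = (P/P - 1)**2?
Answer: -1/1230 ≈ -0.00081301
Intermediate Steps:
H(P) = 0 (H(P) = (1 - 1)**2 = 0**2 = 0)
1/(41*(-30) + H(26)) = 1/(41*(-30) + 0) = 1/(-1230 + 0) = 1/(-1230) = -1/1230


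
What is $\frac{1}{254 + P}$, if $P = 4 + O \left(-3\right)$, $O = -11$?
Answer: $\frac{1}{291} \approx 0.0034364$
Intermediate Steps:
$P = 37$ ($P = 4 - -33 = 4 + 33 = 37$)
$\frac{1}{254 + P} = \frac{1}{254 + 37} = \frac{1}{291}$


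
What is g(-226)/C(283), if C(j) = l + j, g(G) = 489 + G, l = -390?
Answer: -263/107 ≈ -2.4579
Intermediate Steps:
C(j) = -390 + j
g(-226)/C(283) = (489 - 226)/(-390 + 283) = 263/(-107) = 263*(-1/107) = -263/107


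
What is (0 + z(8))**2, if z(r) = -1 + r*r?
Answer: 3969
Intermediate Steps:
z(r) = -1 + r**2
(0 + z(8))**2 = (0 + (-1 + 8**2))**2 = (0 + (-1 + 64))**2 = (0 + 63)**2 = 63**2 = 3969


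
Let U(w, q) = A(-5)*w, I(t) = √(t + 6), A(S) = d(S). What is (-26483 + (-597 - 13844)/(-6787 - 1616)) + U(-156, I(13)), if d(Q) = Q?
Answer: -215967868/8403 ≈ -25701.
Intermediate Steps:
A(S) = S
I(t) = √(6 + t)
U(w, q) = -5*w
(-26483 + (-597 - 13844)/(-6787 - 1616)) + U(-156, I(13)) = (-26483 + (-597 - 13844)/(-6787 - 1616)) - 5*(-156) = (-26483 - 14441/(-8403)) + 780 = (-26483 - 14441*(-1/8403)) + 780 = (-26483 + 14441/8403) + 780 = -222522208/8403 + 780 = -215967868/8403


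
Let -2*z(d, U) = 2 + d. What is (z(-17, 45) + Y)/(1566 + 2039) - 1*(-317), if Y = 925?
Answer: 457487/1442 ≈ 317.26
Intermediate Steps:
z(d, U) = -1 - d/2 (z(d, U) = -(2 + d)/2 = -1 - d/2)
(z(-17, 45) + Y)/(1566 + 2039) - 1*(-317) = ((-1 - ½*(-17)) + 925)/(1566 + 2039) - 1*(-317) = ((-1 + 17/2) + 925)/3605 + 317 = (15/2 + 925)*(1/3605) + 317 = (1865/2)*(1/3605) + 317 = 373/1442 + 317 = 457487/1442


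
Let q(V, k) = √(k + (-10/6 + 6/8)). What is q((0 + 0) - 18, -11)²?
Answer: -143/12 ≈ -11.917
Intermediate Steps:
q(V, k) = √(-11/12 + k) (q(V, k) = √(k + (-10*⅙ + 6*(⅛))) = √(k + (-5/3 + ¾)) = √(k - 11/12) = √(-11/12 + k))
q((0 + 0) - 18, -11)² = (√(-33 + 36*(-11))/6)² = (√(-33 - 396)/6)² = (√(-429)/6)² = ((I*√429)/6)² = (I*√429/6)² = -143/12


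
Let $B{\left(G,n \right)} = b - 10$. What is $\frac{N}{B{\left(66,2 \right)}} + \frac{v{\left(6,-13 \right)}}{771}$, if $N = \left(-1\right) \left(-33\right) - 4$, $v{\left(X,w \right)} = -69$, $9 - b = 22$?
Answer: $- \frac{7982}{5911} \approx -1.3504$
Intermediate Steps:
$b = -13$ ($b = 9 - 22 = -13$)
$B{\left(G,n \right)} = -23$ ($B{\left(G,n \right)} = -13 - 10 = -23$)
$N = 29$ ($N = 33 - 4 = 29$)
$\frac{N}{B{\left(66,2 \right)}} + \frac{v{\left(6,-13 \right)}}{771} = \frac{29}{-23} - \frac{69}{771} = 29 \left(- \frac{1}{23}\right) - \frac{23}{257} = - \frac{29}{23} - \frac{23}{257} = - \frac{7982}{5911}$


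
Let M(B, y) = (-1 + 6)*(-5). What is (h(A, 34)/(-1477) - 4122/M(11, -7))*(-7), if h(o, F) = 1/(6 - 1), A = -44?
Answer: -6088189/5275 ≈ -1154.2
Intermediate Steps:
M(B, y) = -25 (M(B, y) = 5*(-5) = -25)
h(o, F) = ⅕ (h(o, F) = 1/5 = ⅕)
(h(A, 34)/(-1477) - 4122/M(11, -7))*(-7) = ((⅕)/(-1477) - 4122/(-25))*(-7) = ((⅕)*(-1/1477) - 4122*(-1/25))*(-7) = (-1/7385 + 4122/25)*(-7) = (6088189/36925)*(-7) = -6088189/5275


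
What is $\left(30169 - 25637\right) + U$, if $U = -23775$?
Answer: $-19243$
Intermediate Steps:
$\left(30169 - 25637\right) + U = \left(30169 - 25637\right) - 23775 = 4532 - 23775 = -19243$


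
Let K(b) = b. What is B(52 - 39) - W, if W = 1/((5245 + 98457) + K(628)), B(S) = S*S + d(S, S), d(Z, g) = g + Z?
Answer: 20344349/104330 ≈ 195.00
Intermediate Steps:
d(Z, g) = Z + g
B(S) = S² + 2*S (B(S) = S*S + (S + S) = S² + 2*S)
W = 1/104330 (W = 1/((5245 + 98457) + 628) = 1/(103702 + 628) = 1/104330 ≈ 9.5850e-6)
B(52 - 39) - W = (52 - 39)*(2 + (52 - 39)) - 1*1/104330 = 13*(2 + 13) - 1/104330 = 13*15 - 1/104330 = 195 - 1/104330 = 20344349/104330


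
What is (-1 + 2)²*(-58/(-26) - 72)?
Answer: -907/13 ≈ -69.769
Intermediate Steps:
(-1 + 2)²*(-58/(-26) - 72) = 1²*(-58*(-1/26) - 72) = 1*(29/13 - 72) = 1*(-907/13) = -907/13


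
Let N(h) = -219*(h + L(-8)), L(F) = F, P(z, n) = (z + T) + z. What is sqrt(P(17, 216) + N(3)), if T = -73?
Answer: 4*sqrt(66) ≈ 32.496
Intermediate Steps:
P(z, n) = -73 + 2*z (P(z, n) = (z - 73) + z = (-73 + z) + z = -73 + 2*z)
N(h) = 1752 - 219*h (N(h) = -219*(h - 8) = -219*(-8 + h) = 1752 - 219*h)
sqrt(P(17, 216) + N(3)) = sqrt((-73 + 2*17) + (1752 - 219*3)) = sqrt((-73 + 34) + (1752 - 657)) = sqrt(-39 + 1095) = sqrt(1056) = 4*sqrt(66)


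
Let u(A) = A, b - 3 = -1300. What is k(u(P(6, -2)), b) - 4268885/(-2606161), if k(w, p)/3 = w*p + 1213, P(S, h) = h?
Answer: 29769233666/2606161 ≈ 11423.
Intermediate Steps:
b = -1297 (b = 3 - 1300 = -1297)
k(w, p) = 3639 + 3*p*w (k(w, p) = 3*(w*p + 1213) = 3*(p*w + 1213) = 3*(1213 + p*w) = 3639 + 3*p*w)
k(u(P(6, -2)), b) - 4268885/(-2606161) = (3639 + 3*(-1297)*(-2)) - 4268885/(-2606161) = (3639 + 7782) - 4268885*(-1)/2606161 = 11421 - 1*(-4268885/2606161) = 11421 + 4268885/2606161 = 29769233666/2606161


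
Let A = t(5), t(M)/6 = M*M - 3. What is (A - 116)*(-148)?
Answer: -2368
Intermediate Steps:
t(M) = -18 + 6*M² (t(M) = 6*(M*M - 3) = 6*(M² - 3) = 6*(-3 + M²) = -18 + 6*M²)
A = 132 (A = -18 + 6*5² = -18 + 6*25 = -18 + 150 = 132)
(A - 116)*(-148) = (132 - 116)*(-148) = 16*(-148) = -2368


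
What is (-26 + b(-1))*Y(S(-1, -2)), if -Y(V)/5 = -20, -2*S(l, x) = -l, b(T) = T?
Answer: -2700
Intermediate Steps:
S(l, x) = l/2 (S(l, x) = -(-1)*l/2 = l/2)
Y(V) = 100 (Y(V) = -5*(-20) = 100)
(-26 + b(-1))*Y(S(-1, -2)) = (-26 - 1)*100 = -27*100 = -2700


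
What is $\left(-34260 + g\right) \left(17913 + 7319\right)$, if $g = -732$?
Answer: $-882918144$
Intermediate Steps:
$\left(-34260 + g\right) \left(17913 + 7319\right) = \left(-34260 - 732\right) \left(17913 + 7319\right) = \left(-34992\right) 25232 = -882918144$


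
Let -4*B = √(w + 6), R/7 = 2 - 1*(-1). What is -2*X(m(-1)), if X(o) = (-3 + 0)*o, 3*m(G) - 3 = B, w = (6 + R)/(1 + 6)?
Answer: 6 - √483/14 ≈ 4.4302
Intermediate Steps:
R = 21 (R = 7*(2 - 1*(-1)) = 7*(2 + 1) = 7*3 = 21)
w = 27/7 (w = (6 + 21)/(1 + 6) = 27/7 ≈ 3.8571)
B = -√483/28 (B = -√(27/7 + 6)/4 = -√483/28 ≈ -0.78490)
m(G) = 1 - √483/84 (m(G) = 1 + (-√483/28)/3 = 1 - √483/84)
X(o) = -3*o
-2*X(m(-1)) = -(-6)*(1 - √483/84) = -2*(-3 + √483/28) = 6 - √483/14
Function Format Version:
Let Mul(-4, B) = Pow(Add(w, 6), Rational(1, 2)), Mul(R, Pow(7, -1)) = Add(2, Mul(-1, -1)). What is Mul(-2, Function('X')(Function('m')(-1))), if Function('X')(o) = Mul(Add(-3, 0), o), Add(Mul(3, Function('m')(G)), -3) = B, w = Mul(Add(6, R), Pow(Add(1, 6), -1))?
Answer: Add(6, Mul(Rational(-1, 14), Pow(483, Rational(1, 2)))) ≈ 4.4302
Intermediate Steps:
R = 21 (R = Mul(7, Add(2, Mul(-1, -1))) = Mul(7, Add(2, 1)) = Mul(7, 3) = 21)
w = Rational(27, 7) (w = Mul(Add(6, 21), Pow(Add(1, 6), -1)) = Mul(27, Pow(7, -1)) = Mul(27, Rational(1, 7)) = Rational(27, 7) ≈ 3.8571)
B = Mul(Rational(-1, 28), Pow(483, Rational(1, 2))) (B = Mul(Rational(-1, 4), Pow(Add(Rational(27, 7), 6), Rational(1, 2))) = Mul(Rational(-1, 4), Pow(Rational(69, 7), Rational(1, 2))) = Mul(Rational(-1, 4), Mul(Rational(1, 7), Pow(483, Rational(1, 2)))) = Mul(Rational(-1, 28), Pow(483, Rational(1, 2))) ≈ -0.78490)
Function('m')(G) = Add(1, Mul(Rational(-1, 84), Pow(483, Rational(1, 2)))) (Function('m')(G) = Add(1, Mul(Rational(1, 3), Mul(Rational(-1, 28), Pow(483, Rational(1, 2))))) = Add(1, Mul(Rational(-1, 84), Pow(483, Rational(1, 2)))))
Function('X')(o) = Mul(-3, o)
Mul(-2, Function('X')(Function('m')(-1))) = Mul(-2, Mul(-3, Add(1, Mul(Rational(-1, 84), Pow(483, Rational(1, 2)))))) = Mul(-2, Add(-3, Mul(Rational(1, 28), Pow(483, Rational(1, 2))))) = Add(6, Mul(Rational(-1, 14), Pow(483, Rational(1, 2))))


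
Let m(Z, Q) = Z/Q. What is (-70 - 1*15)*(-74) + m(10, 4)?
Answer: 12585/2 ≈ 6292.5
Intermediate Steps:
(-70 - 1*15)*(-74) + m(10, 4) = (-70 - 1*15)*(-74) + 10/4 = (-70 - 15)*(-74) + 10*(1/4) = -85*(-74) + 5/2 = 6290 + 5/2 = 12585/2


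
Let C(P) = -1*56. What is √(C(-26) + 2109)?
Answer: √2053 ≈ 45.310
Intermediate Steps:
C(P) = -56
√(C(-26) + 2109) = √(-56 + 2109) = √2053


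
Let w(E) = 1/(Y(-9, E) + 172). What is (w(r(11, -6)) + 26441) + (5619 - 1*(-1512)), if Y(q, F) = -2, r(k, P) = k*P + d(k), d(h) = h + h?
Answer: 5707241/170 ≈ 33572.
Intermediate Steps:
d(h) = 2*h
r(k, P) = 2*k + P*k (r(k, P) = k*P + 2*k = P*k + 2*k = 2*k + P*k)
w(E) = 1/170 (w(E) = 1/(-2 + 172) = 1/170)
(w(r(11, -6)) + 26441) + (5619 - 1*(-1512)) = (1/170 + 26441) + (5619 - 1*(-1512)) = 4494971/170 + (5619 + 1512) = 4494971/170 + 7131 = 5707241/170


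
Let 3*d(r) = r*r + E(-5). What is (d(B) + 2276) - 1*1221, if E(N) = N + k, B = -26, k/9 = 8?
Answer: 3908/3 ≈ 1302.7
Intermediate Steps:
k = 72 (k = 9*8 = 72)
E(N) = 72 + N (E(N) = N + 72 = 72 + N)
d(r) = 67/3 + r**2/3 (d(r) = (r*r + (72 - 5))/3 = (r**2 + 67)/3 = (67 + r**2)/3 = 67/3 + r**2/3)
(d(B) + 2276) - 1*1221 = ((67/3 + (1/3)*(-26)**2) + 2276) - 1*1221 = ((67/3 + (1/3)*676) + 2276) - 1221 = ((67/3 + 676/3) + 2276) - 1221 = (743/3 + 2276) - 1221 = 7571/3 - 1221 = 3908/3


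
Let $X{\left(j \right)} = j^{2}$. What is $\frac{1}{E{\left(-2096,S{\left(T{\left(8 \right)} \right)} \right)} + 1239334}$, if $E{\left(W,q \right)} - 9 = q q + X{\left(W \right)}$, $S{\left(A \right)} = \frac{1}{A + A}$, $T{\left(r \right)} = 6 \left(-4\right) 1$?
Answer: $\frac{2304}{12977415937} \approx 1.7754 \cdot 10^{-7}$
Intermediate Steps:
$T{\left(r \right)} = -24$ ($T{\left(r \right)} = \left(-24\right) 1 = -24$)
$S{\left(A \right)} = \frac{1}{2 A}$
$E{\left(W,q \right)} = 9 + W^{2} + q^{2}$ ($E{\left(W,q \right)} = 9 + \left(q q + W^{2}\right) = 9 + \left(q^{2} + W^{2}\right) = 9 + \left(W^{2} + q^{2}\right) = 9 + W^{2} + q^{2}$)
$\frac{1}{E{\left(-2096,S{\left(T{\left(8 \right)} \right)} \right)} + 1239334} = \frac{1}{\left(9 + \left(-2096\right)^{2} + \left(\frac{1}{2 \left(-24\right)}\right)^{2}\right) + 1239334} = \frac{1}{\left(9 + 4393216 + \left(\frac{1}{2} \left(- \frac{1}{24}\right)\right)^{2}\right) + 1239334} = \frac{1}{\left(9 + 4393216 + \left(- \frac{1}{48}\right)^{2}\right) + 1239334} = \frac{1}{\left(9 + 4393216 + \frac{1}{2304}\right) + 1239334} = \frac{1}{\frac{10121990401}{2304} + 1239334} = \frac{1}{\frac{12977415937}{2304}} = \frac{2304}{12977415937}$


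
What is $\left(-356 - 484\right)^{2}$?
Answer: $705600$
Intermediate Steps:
$\left(-356 - 484\right)^{2} = \left(-840\right)^{2} = 705600$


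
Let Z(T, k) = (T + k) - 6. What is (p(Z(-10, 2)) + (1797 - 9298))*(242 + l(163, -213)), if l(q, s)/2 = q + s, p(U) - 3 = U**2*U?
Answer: -1454364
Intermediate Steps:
Z(T, k) = -6 + T + k
p(U) = 3 + U**3 (p(U) = 3 + U**2*U = 3 + U**3)
l(q, s) = 2*q + 2*s (l(q, s) = 2*(q + s) = 2*q + 2*s)
(p(Z(-10, 2)) + (1797 - 9298))*(242 + l(163, -213)) = ((3 + (-6 - 10 + 2)**3) + (1797 - 9298))*(242 + (2*163 + 2*(-213))) = ((3 + (-14)**3) - 7501)*(242 + (326 - 426)) = ((3 - 2744) - 7501)*(242 - 100) = (-2741 - 7501)*142 = -10242*142 = -1454364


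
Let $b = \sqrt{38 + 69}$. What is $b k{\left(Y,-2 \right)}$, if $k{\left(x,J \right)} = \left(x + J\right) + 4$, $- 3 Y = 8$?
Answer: $- \frac{2 \sqrt{107}}{3} \approx -6.8961$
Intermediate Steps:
$Y = - \frac{8}{3}$ ($Y = \left(- \frac{1}{3}\right) 8 = - \frac{8}{3} \approx -2.6667$)
$k{\left(x,J \right)} = 4 + J + x$ ($k{\left(x,J \right)} = \left(J + x\right) + 4 = 4 + J + x$)
$b = \sqrt{107} \approx 10.344$
$b k{\left(Y,-2 \right)} = \sqrt{107} \left(4 - 2 - \frac{8}{3}\right) = \sqrt{107} \left(- \frac{2}{3}\right) = - \frac{2 \sqrt{107}}{3}$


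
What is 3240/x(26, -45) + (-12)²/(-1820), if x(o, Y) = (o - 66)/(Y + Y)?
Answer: 3316914/455 ≈ 7289.9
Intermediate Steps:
x(o, Y) = (-66 + o)/(2*Y) (x(o, Y) = (-66 + o)/((2*Y)) = (-66 + o)*(1/(2*Y)) = (-66 + o)/(2*Y))
3240/x(26, -45) + (-12)²/(-1820) = 3240/(((½)*(-66 + 26)/(-45))) + (-12)²/(-1820) = 3240/(((½)*(-1/45)*(-40))) + 144*(-1/1820) = 3240/(4/9) - 36/455 = 3240*(9/4) - 36/455 = 7290 - 36/455 = 3316914/455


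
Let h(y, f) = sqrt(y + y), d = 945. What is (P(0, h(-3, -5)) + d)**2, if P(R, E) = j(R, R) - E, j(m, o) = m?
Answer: (945 - I*sqrt(6))**2 ≈ 8.9302e+5 - 4630.0*I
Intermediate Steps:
h(y, f) = sqrt(2)*sqrt(y) (h(y, f) = sqrt(2*y) = sqrt(2)*sqrt(y))
P(R, E) = R - E
(P(0, h(-3, -5)) + d)**2 = ((0 - sqrt(2)*sqrt(-3)) + 945)**2 = ((0 - sqrt(2)*I*sqrt(3)) + 945)**2 = ((0 - I*sqrt(6)) + 945)**2 = (-I*sqrt(6) + 945)**2 = (945 - I*sqrt(6))**2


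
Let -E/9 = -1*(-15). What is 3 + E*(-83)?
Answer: 11208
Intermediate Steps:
E = -135 (E = -(-9)*(-15) = -9*15 = -135)
3 + E*(-83) = 3 - 135*(-83) = 3 + 11205 = 11208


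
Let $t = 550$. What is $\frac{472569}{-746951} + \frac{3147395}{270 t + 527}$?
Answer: $\frac{2280524302282}{111315866677} \approx 20.487$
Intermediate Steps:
$\frac{472569}{-746951} + \frac{3147395}{270 t + 527} = \frac{472569}{-746951} + \frac{3147395}{270 \cdot 550 + 527} = 472569 \left(- \frac{1}{746951}\right) + \frac{3147395}{148500 + 527} = - \frac{472569}{746951} + \frac{3147395}{149027} = \frac{2280524302282}{111315866677}$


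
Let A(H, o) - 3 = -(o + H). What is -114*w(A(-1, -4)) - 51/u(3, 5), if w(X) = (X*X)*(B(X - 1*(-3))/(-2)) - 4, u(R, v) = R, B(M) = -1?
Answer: -3209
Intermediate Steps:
A(H, o) = 3 - H - o (A(H, o) = 3 - (o + H) = 3 - (H + o) = 3 + (-H - o) = 3 - H - o)
w(X) = -4 + X**2/2 (w(X) = (X*X)*(-1/(-2)) - 4 = X**2*(-1*(-1/2)) - 4 = X**2*(1/2) - 4 = X**2/2 - 4 = -4 + X**2/2)
-114*w(A(-1, -4)) - 51/u(3, 5) = -114*(-4 + (3 - 1*(-1) - 1*(-4))**2/2) - 51/3 = -114*(-4 + (3 + 1 + 4)**2/2) - 51*1/3 = -114*(-4 + (1/2)*8**2) - 17 = -114*(-4 + (1/2)*64) - 17 = -114*(-4 + 32) - 17 = -114*28 - 17 = -3192 - 17 = -3209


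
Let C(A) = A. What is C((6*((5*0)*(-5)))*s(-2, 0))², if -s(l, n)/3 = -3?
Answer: 0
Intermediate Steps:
s(l, n) = 9 (s(l, n) = -3*(-3) = 9)
C((6*((5*0)*(-5)))*s(-2, 0))² = ((6*((5*0)*(-5)))*9)² = ((6*(0*(-5)))*9)² = ((6*0)*9)² = (0*9)² = 0² = 0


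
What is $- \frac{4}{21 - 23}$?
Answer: $2$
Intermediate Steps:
$- \frac{4}{21 - 23} = - \frac{4}{-2} = \left(-4\right) \left(- \frac{1}{2}\right) = 2$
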